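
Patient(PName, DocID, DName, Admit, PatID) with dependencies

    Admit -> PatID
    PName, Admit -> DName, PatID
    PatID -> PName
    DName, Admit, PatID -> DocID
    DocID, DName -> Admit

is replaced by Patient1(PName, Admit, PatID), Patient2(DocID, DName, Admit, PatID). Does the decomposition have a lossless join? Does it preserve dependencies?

lossless and dependency-preserving

Lossless test: (Admit, PatID)⁺ = {PName, DocID, DName, Admit, PatID}, which contains all of one fragment — lossless.
Dependency preservation: PName, Admit → DName, PatID is not contained in any single fragment, but the restricted closure of its left-hand side across the fragments still reaches the right-hand side; the remaining FDs each lie inside some fragment. All dependencies are preserved.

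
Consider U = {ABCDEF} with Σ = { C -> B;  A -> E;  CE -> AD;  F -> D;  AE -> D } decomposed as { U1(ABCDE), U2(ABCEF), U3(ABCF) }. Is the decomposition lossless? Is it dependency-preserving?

lossless but not dependency-preserving

Lossless test (chase): Rows 1 and 3 agree on A; apply A→E and equate their E entries. Rows 1 and 2 agree on CE; apply CE→AD and equate their AD entries. Rows 1 and 3 agree on CE; apply CE→AD and equate their AD entries. Row 2 is now all distinguished symbols — the join is lossless.
Dependency preservation: the restricted closure of {F} across the fragments never reaches {D}, so F → D cannot be enforced without a join — not preserved.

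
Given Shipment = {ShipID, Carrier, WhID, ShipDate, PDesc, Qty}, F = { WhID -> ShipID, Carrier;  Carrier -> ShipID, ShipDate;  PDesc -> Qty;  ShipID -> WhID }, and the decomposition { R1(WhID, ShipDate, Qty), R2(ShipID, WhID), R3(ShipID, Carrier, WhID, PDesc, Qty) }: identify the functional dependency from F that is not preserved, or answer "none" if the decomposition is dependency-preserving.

WhID → ShipID, Carrier lies within R3.
Carrier → ShipID, ShipDate: restricted closure across fragments reaches ShipID, ShipDate.
PDesc → Qty lies within R3.
ShipID → WhID lies within R2.
Every dependency is enforceable on the fragments, so the decomposition is dependency-preserving.

none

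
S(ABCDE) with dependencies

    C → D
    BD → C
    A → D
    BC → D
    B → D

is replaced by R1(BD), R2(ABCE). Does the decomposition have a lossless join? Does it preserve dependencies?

Lossless test: (B)⁺ = {BCD}, which contains all of one fragment — lossless.
Dependency preservation: the restricted closure of {C} across the fragments never reaches {D}, so C → D cannot be enforced without a join — not preserved.

lossless but not dependency-preserving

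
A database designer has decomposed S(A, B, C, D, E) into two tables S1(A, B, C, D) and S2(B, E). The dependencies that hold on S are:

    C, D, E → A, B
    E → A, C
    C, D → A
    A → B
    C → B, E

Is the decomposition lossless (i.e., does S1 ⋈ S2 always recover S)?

No

Common attributes: S1 ∩ S2 = {B}.
No dependency enlarges {B}, so (B)⁺ = {B}.
The closure contains neither all of S1 = {A, B, C, D} nor all of S2 = {B, E}, so the common attributes are not a superkey of either fragment. The join is lossy.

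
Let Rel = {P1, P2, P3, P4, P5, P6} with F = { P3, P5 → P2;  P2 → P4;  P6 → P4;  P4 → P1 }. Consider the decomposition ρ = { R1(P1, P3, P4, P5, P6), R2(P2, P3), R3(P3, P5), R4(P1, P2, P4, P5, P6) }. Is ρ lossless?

No

Chase test. Columns are P1, P2, P3, P4, P5, P6; row i has aⱼ where attribute j ∈ Ri, else bᵢⱼ.
Initial tableau (one row per fragment):
  row 1: a1 b12 a3 a4 a5 a6
  row 2: b21 a2 a3 b24 b25 b26
  row 3: b31 b32 a3 b34 a5 b36
  row 4: a1 a2 b43 a4 a5 a6
Rows 1 and 3 agree on P3, P5; apply P3, P5→P2 and equate their P2 entries.
Rows 1 and 3 agree on P2; apply P2→P4 and equate their P4 entries.
Rows 2 and 4 agree on P2; apply P2→P4 and equate their P4 entries.
Rows 1 and 2 agree on P4; apply P4→P1 and equate their P1 entries.
Rows 1 and 3 agree on P4; apply P4→P1 and equate their P1 entries.
No row becomes fully distinguished — the join is lossy.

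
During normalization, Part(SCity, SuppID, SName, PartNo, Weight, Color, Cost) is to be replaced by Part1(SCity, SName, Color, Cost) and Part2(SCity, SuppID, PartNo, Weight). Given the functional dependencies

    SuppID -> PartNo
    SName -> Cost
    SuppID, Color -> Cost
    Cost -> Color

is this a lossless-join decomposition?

No

Common attributes: Part1 ∩ Part2 = {SCity}.
No dependency enlarges {SCity}, so (SCity)⁺ = {SCity}.
The closure contains neither all of Part1 = {SCity, SName, Color, Cost} nor all of Part2 = {SCity, SuppID, PartNo, Weight}, so the common attributes are not a superkey of either fragment. The join is lossy.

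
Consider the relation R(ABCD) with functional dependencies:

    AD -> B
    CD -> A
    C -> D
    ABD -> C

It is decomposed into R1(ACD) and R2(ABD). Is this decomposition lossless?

Common attributes: R1 ∩ R2 = {AD}.
Closure of {AD}: AD → B applies, adding B; ABD → C applies, adding C. So (AD)⁺ = {ABCD}.
This closure contains every attribute of R1, so R1 ∩ R2 → R1. The join is lossless.

Yes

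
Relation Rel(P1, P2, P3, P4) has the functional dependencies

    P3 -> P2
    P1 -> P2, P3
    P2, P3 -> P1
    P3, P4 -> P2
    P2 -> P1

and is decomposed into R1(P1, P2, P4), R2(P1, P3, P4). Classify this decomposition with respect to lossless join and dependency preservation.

lossless and dependency-preserving

Lossless test: (P1, P4)⁺ = {P1, P2, P3, P4}, which contains all of one fragment — lossless.
Dependency preservation: P3 → P2; P1 → P2, P3; P2, P3 → P1; P3, P4 → P2 are not contained in any single fragment, but the restricted closure of each left-hand side across the fragments still reaches the right-hand side; the remaining FDs each lie inside some fragment. All dependencies are preserved.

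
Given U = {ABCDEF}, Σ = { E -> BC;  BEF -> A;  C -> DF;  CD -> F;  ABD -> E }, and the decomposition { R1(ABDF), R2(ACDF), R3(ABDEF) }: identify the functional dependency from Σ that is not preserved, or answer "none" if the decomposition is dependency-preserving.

Check E → BC: no single fragment contains all of {BCE}, and the restricted closure of {E} across the fragments never reaches {BC}.
BEF → A is preserved.
C → DF is preserved.
CD → F is preserved.
ABD → E is preserved.

E -> BC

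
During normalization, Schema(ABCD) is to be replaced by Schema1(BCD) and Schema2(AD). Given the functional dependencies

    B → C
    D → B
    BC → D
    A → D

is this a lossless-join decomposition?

Common attributes: Schema1 ∩ Schema2 = {D}.
Closure of {D}: D → B applies, adding B; B → C applies, adding C. So (D)⁺ = {BCD}.
This closure contains every attribute of Schema1, so Schema1 ∩ Schema2 → Schema1. The join is lossless.

Yes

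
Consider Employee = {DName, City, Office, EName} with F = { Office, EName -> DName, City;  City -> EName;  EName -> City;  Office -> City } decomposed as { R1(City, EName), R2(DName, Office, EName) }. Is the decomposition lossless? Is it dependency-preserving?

lossless and dependency-preserving

Lossless test: (EName)⁺ = {City, EName}, which contains all of one fragment — lossless.
Dependency preservation: Office, EName → DName, City; Office → City are not contained in any single fragment, but the restricted closure of each left-hand side across the fragments still reaches the right-hand side; the remaining FDs each lie inside some fragment. All dependencies are preserved.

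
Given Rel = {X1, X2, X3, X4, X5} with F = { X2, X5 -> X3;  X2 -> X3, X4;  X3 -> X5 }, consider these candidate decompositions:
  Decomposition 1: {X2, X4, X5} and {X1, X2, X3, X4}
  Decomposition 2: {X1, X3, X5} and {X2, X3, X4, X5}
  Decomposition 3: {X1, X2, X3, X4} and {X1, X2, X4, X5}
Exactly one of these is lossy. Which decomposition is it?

Decomposition 1: common = {X2, X4}, closure = {X2, X3, X4, X5} → lossless.
Decomposition 2: common = {X3, X5}, closure = {X3, X5} → lossy.
Decomposition 3: common = {X1, X2, X4}, closure = {X1, X2, X3, X4, X5} → lossless.

Decomposition 2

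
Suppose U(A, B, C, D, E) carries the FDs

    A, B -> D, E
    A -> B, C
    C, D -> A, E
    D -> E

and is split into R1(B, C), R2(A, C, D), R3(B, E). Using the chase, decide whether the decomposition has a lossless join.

Chase test. Columns are A, B, C, D, E; row i has aⱼ where attribute j ∈ Ri, else bᵢⱼ.
Initial tableau (one row per fragment):
  row 1: b11 a2 a3 b14 b15
  row 2: a1 b22 a3 a4 b25
  row 3: b31 a2 b33 b34 a5
No row becomes fully distinguished — the join is lossy.

No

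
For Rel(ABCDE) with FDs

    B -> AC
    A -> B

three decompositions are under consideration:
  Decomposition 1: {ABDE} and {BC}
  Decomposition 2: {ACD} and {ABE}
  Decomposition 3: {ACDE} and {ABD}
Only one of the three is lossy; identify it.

Decomposition 1: common = {B}, closure = {ABC} → lossless.
Decomposition 2: common = {A}, closure = {ABC} → lossy.
Decomposition 3: common = {AD}, closure = {ABCD} → lossless.

Decomposition 2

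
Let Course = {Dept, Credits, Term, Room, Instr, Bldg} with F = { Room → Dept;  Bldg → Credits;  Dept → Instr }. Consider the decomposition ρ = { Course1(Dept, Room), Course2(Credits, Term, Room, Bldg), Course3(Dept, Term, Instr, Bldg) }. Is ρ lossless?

Yes

Chase test. Columns are Dept, Credits, Term, Room, Instr, Bldg; row i has aⱼ where attribute j ∈ Coursei, else bᵢⱼ.
Initial tableau (one row per fragment):
  row 1: a1 b12 b13 a4 b15 b16
  row 2: b21 a2 a3 a4 b25 a6
  row 3: a1 b32 a3 b34 a5 a6
Rows 1 and 2 agree on Room; apply Room→Dept and equate their Dept entries.
Rows 2 and 3 agree on Bldg; apply Bldg→Credits and equate their Credits entries.
Rows 1 and 2 agree on Dept; apply Dept→Instr and equate their Instr entries.
Rows 1 and 3 agree on Dept; apply Dept→Instr and equate their Instr entries.
Row 2 is now all distinguished symbols — the join is lossless.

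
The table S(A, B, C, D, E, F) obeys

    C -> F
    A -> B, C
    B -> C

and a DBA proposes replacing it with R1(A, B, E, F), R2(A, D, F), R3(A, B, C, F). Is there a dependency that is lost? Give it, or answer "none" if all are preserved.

C → F lies within R3.
A → B, C lies within R3.
B → C lies within R3.
Every dependency is enforceable on the fragments, so the decomposition is dependency-preserving.

none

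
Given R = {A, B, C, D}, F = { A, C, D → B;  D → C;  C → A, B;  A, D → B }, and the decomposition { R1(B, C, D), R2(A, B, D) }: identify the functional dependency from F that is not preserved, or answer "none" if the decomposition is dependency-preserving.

Check C → A, B: no single fragment contains all of {A, B, C}, and the restricted closure of {C} across the fragments never reaches {A, B}.
A, C, D → B is preserved.
D → C is preserved.
A, D → B is preserved.

C → A, B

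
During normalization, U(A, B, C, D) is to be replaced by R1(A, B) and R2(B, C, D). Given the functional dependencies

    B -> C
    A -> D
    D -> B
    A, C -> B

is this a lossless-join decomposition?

Common attributes: R1 ∩ R2 = {B}.
Closure of {B}: B → C applies, adding C. So (B)⁺ = {B, C}.
The closure contains neither all of R1 = {A, B} nor all of R2 = {B, C, D}, so the common attributes are not a superkey of either fragment. The join is lossy.

No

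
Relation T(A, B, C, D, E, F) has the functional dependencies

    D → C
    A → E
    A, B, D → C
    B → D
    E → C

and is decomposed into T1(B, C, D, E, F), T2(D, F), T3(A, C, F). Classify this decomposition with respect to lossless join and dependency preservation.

lossy and not dependency-preserving

Lossless test (chase): Rows 1 and 2 agree on D; apply D→C and equate their C entries. No row becomes fully distinguished — the join is lossy.
Dependency preservation: the restricted closure of {A} across the fragments never reaches {E}, so A → E cannot be enforced without a join — not preserved.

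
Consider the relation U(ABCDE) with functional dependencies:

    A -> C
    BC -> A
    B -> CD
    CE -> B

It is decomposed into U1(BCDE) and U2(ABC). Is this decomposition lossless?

Common attributes: U1 ∩ U2 = {BC}.
Closure of {BC}: BC → A applies, adding A; B → CD applies, adding D. So (BC)⁺ = {ABCD}.
This closure contains every attribute of U2, so U1 ∩ U2 → U2. The join is lossless.

Yes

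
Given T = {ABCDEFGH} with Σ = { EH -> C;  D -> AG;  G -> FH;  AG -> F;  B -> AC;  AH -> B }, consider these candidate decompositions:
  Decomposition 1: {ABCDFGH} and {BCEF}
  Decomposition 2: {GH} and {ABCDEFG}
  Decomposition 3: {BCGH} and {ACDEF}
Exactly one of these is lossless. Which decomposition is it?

Decomposition 2

Decomposition 1: common = {BCF}, closure = {ABCF} → lossy.
Decomposition 2: common = {G}, closure = {FGH} → lossless.
Decomposition 3: common = {C}, closure = {C} → lossy.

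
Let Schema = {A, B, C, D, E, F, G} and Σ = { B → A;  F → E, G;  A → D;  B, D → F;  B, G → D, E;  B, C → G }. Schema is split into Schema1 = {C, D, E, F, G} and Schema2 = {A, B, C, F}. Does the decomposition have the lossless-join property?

Common attributes: Schema1 ∩ Schema2 = {C, F}.
Closure of {C, F}: F → E, G applies, adding E, G. So (C, F)⁺ = {C, E, F, G}.
The closure contains neither all of Schema1 = {C, D, E, F, G} nor all of Schema2 = {A, B, C, F}, so the common attributes are not a superkey of either fragment. The join is lossy.

No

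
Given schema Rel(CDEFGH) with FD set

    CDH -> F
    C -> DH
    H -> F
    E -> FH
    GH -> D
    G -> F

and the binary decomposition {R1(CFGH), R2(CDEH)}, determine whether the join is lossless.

No

Common attributes: R1 ∩ R2 = {CH}.
Closure of {CH}: C → DH applies, adding D; H → F applies, adding F. So (CH)⁺ = {CDFH}.
The closure contains neither all of R1 = {CFGH} nor all of R2 = {CDEH}, so the common attributes are not a superkey of either fragment. The join is lossy.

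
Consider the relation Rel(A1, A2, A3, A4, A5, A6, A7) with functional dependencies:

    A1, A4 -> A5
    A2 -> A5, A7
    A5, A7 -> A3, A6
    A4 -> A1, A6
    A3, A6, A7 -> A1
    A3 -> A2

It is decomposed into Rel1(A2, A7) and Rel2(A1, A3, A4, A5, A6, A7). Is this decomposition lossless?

No

Common attributes: Rel1 ∩ Rel2 = {A7}.
No dependency enlarges {A7}, so (A7)⁺ = {A7}.
The closure contains neither all of Rel1 = {A2, A7} nor all of Rel2 = {A1, A3, A4, A5, A6, A7}, so the common attributes are not a superkey of either fragment. The join is lossy.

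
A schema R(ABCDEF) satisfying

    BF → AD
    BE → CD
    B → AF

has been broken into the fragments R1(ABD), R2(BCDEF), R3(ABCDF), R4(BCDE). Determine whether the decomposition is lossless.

Yes

Chase test. Columns are ABCDEF; row i has aⱼ where attribute j ∈ Ri, else bᵢⱼ.
Initial tableau (one row per fragment):
  row 1: a1 a2 b13 a4 b15 b16
  row 2: b21 a2 a3 a4 a5 a6
  row 3: a1 a2 a3 a4 b35 a6
  row 4: b41 a2 a3 a4 a5 b46
Rows 2 and 3 agree on BF; apply BF→AD and equate their AD entries.
Rows 1 and 2 agree on B; apply B→AF and equate their AF entries.
Rows 1 and 4 agree on B; apply B→AF and equate their AF entries.
Row 2 is now all distinguished symbols — the join is lossless.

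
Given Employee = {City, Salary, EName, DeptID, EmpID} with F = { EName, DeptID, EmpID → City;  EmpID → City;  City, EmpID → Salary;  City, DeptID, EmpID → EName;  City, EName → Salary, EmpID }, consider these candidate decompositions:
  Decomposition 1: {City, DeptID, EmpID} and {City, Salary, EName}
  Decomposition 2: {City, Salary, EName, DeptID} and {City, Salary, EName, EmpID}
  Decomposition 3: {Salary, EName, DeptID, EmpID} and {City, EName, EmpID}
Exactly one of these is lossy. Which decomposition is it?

Decomposition 1: common = {City}, closure = {City} → lossy.
Decomposition 2: common = {City, Salary, EName}, closure = {City, Salary, EName, EmpID} → lossless.
Decomposition 3: common = {EName, EmpID}, closure = {City, Salary, EName, EmpID} → lossless.

Decomposition 1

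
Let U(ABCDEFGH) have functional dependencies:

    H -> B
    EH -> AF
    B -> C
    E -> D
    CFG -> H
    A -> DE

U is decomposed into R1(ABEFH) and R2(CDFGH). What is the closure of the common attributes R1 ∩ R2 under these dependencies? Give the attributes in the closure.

R1 ∩ R2 = {FH}.
H → B applies, adding B
B → C applies, adding C
Closure: {BCFH}.

BCFH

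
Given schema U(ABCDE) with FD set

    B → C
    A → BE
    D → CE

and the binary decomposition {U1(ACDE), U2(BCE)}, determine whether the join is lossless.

Common attributes: U1 ∩ U2 = {CE}.
No dependency enlarges {CE}, so (CE)⁺ = {CE}.
The closure contains neither all of U1 = {ACDE} nor all of U2 = {BCE}, so the common attributes are not a superkey of either fragment. The join is lossy.

No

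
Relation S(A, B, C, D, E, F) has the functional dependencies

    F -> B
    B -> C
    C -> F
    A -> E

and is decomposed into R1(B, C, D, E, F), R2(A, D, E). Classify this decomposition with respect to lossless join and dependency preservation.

lossy but dependency-preserving

Lossless test: (D, E)⁺ = {D, E}, which is a superkey of neither fragment — lossy.
Dependency preservation: every FD's attributes lie within a single fragment, so each can be enforced locally — preserved.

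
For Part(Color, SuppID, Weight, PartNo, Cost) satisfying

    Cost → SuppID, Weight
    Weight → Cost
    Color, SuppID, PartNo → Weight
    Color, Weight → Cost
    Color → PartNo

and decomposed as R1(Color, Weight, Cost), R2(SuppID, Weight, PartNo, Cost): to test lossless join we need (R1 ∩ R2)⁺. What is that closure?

SuppID, Weight, Cost

R1 ∩ R2 = {Weight, Cost}.
Cost → SuppID, Weight applies, adding SuppID
Closure: {SuppID, Weight, Cost}.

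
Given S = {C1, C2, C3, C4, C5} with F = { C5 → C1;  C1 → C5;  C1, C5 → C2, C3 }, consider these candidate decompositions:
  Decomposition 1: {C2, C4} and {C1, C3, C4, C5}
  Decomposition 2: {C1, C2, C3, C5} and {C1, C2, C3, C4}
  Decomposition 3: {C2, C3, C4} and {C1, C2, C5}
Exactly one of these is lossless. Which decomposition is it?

Decomposition 2

Decomposition 1: common = {C4}, closure = {C4} → lossy.
Decomposition 2: common = {C1, C2, C3}, closure = {C1, C2, C3, C5} → lossless.
Decomposition 3: common = {C2}, closure = {C2} → lossy.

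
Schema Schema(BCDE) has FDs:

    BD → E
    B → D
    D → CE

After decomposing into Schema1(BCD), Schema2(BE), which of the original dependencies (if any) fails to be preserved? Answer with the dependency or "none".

D → CE

Check D → CE: no single fragment contains all of {CDE}, and the restricted closure of {D} across the fragments never reaches {CE}.
BD → E is preserved.
B → D is preserved.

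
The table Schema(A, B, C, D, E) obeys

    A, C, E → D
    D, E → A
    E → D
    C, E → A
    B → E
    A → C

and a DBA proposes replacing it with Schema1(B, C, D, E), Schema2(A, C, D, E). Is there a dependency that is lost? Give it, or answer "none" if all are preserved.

A, C, E → D lies within Schema2.
D, E → A lies within Schema2.
E → D lies within Schema1.
C, E → A lies within Schema2.
B → E lies within Schema1.
A → C lies within Schema2.
Every dependency is enforceable on the fragments, so the decomposition is dependency-preserving.

none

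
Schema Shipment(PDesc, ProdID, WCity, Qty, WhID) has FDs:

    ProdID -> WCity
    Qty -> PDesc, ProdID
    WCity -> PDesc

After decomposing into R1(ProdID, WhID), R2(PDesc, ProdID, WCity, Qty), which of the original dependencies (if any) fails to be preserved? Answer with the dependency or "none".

none

ProdID → WCity lies within R2.
Qty → PDesc, ProdID lies within R2.
WCity → PDesc lies within R2.
Every dependency is enforceable on the fragments, so the decomposition is dependency-preserving.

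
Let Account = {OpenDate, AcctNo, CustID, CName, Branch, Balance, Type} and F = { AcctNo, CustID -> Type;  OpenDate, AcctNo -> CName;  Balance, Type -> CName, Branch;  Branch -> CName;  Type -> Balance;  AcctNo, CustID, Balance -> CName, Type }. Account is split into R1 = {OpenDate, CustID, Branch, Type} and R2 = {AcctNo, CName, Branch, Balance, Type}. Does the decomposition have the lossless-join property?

Common attributes: R1 ∩ R2 = {Branch, Type}.
Closure of {Branch, Type}: Branch → CName applies, adding CName; Type → Balance applies, adding Balance. So (Branch, Type)⁺ = {CName, Branch, Balance, Type}.
The closure contains neither all of R1 = {OpenDate, CustID, Branch, Type} nor all of R2 = {AcctNo, CName, Branch, Balance, Type}, so the common attributes are not a superkey of either fragment. The join is lossy.

No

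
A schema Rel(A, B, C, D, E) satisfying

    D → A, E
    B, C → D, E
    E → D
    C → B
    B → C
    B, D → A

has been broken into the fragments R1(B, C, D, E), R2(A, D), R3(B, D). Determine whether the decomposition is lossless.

Chase test. Columns are A, B, C, D, E; row i has aⱼ where attribute j ∈ Ri, else bᵢⱼ.
Initial tableau (one row per fragment):
  row 1: b11 a2 a3 a4 a5
  row 2: a1 b22 b23 a4 b25
  row 3: b31 a2 b33 a4 b35
Rows 1 and 2 agree on D; apply D→A, E and equate their A, E entries.
Rows 1 and 3 agree on D; apply D→A, E and equate their A, E entries.
Rows 1 and 3 agree on B; apply B→C and equate their C entries.
Row 1 is now all distinguished symbols — the join is lossless.

Yes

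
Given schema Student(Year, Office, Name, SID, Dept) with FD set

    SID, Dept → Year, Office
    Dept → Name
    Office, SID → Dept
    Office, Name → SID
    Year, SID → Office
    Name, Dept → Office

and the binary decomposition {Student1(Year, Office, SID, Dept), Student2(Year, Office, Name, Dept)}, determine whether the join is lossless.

Common attributes: Student1 ∩ Student2 = {Year, Office, Dept}.
Closure of {Year, Office, Dept}: Dept → Name applies, adding Name; Office, Name → SID applies, adding SID. So (Year, Office, Dept)⁺ = {Year, Office, Name, SID, Dept}.
This closure contains every attribute of Student1, so Student1 ∩ Student2 → Student1. The join is lossless.

Yes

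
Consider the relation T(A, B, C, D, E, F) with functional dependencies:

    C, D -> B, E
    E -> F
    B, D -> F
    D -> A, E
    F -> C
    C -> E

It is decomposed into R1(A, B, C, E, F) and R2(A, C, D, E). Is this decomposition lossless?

Common attributes: R1 ∩ R2 = {A, C, E}.
Closure of {A, C, E}: E → F applies, adding F. So (A, C, E)⁺ = {A, C, E, F}.
The closure contains neither all of R1 = {A, B, C, E, F} nor all of R2 = {A, C, D, E}, so the common attributes are not a superkey of either fragment. The join is lossy.

No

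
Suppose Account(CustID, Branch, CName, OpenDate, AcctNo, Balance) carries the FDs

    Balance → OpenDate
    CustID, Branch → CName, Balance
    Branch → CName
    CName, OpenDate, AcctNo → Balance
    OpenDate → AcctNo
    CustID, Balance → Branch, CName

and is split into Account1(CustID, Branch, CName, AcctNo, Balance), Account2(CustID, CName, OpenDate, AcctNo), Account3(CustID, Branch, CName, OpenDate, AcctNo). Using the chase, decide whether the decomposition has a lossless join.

Yes

Chase test. Columns are CustID, Branch, CName, OpenDate, AcctNo, Balance; row i has aⱼ where attribute j ∈ Accounti, else bᵢⱼ.
Initial tableau (one row per fragment):
  row 1: a1 a2 a3 b14 a5 a6
  row 2: a1 b22 a3 a4 a5 b26
  row 3: a1 a2 a3 a4 a5 b36
Rows 1 and 3 agree on CustID, Branch; apply CustID, Branch→CName, Balance and equate their CName, Balance entries.
Rows 2 and 3 agree on CName, OpenDate, AcctNo; apply CName, OpenDate, AcctNo→Balance and equate their Balance entries.
Rows 1 and 2 agree on CustID, Balance; apply CustID, Balance→Branch, CName and equate their Branch, CName entries.
Rows 1 and 2 agree on Balance; apply Balance→OpenDate and equate their OpenDate entries.
Row 1 is now all distinguished symbols — the join is lossless.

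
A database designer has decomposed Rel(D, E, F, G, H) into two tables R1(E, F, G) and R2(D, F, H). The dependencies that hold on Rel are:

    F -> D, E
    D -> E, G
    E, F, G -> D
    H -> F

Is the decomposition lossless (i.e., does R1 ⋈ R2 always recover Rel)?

Yes

Common attributes: R1 ∩ R2 = {F}.
Closure of {F}: F → D, E applies, adding D, E; D → E, G applies, adding G. So (F)⁺ = {D, E, F, G}.
This closure contains every attribute of R1, so R1 ∩ R2 → R1. The join is lossless.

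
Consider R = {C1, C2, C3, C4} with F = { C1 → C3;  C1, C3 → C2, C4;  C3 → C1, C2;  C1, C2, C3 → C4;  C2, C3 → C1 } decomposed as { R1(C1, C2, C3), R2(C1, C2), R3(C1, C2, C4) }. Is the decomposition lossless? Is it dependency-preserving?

Lossless test (chase): Rows 1 and 2 agree on C1; apply C1→C3 and equate their C3 entries. Rows 1 and 3 agree on C1; apply C1→C3 and equate their C3 entries. Rows 1 and 2 agree on C1, C3; apply C1, C3→C2, C4 and equate their C2, C4 entries. Rows 1 and 3 agree on C1, C3; apply C1, C3→C2, C4 and equate their C2, C4 entries. Row 1 is now all distinguished symbols — the join is lossless.
Dependency preservation: C1, C3 → C2, C4; C1, C2, C3 → C4 are not contained in any single fragment, but the restricted closure of each left-hand side across the fragments still reaches the right-hand side; the remaining FDs each lie inside some fragment. All dependencies are preserved.

lossless and dependency-preserving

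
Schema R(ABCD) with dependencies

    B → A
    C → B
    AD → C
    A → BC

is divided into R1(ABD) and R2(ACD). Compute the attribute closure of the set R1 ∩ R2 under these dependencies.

R1 ∩ R2 = {AD}.
AD → C applies, adding C
A → BC applies, adding B
Closure: {ABCD}.

ABCD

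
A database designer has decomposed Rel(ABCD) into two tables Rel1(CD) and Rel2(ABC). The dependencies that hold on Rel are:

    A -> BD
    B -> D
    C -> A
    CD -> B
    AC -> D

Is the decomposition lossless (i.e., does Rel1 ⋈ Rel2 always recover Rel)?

Common attributes: Rel1 ∩ Rel2 = {C}.
Closure of {C}: C → A applies, adding A; AC → D applies, adding D; A → BD applies, adding B. So (C)⁺ = {ABCD}.
This closure contains every attribute of Rel1, so Rel1 ∩ Rel2 → Rel1. The join is lossless.

Yes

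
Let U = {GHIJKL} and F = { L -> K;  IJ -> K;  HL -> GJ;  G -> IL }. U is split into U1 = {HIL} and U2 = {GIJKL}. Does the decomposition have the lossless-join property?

No

Common attributes: U1 ∩ U2 = {IL}.
Closure of {IL}: L → K applies, adding K. So (IL)⁺ = {IKL}.
The closure contains neither all of U1 = {HIL} nor all of U2 = {GIJKL}, so the common attributes are not a superkey of either fragment. The join is lossy.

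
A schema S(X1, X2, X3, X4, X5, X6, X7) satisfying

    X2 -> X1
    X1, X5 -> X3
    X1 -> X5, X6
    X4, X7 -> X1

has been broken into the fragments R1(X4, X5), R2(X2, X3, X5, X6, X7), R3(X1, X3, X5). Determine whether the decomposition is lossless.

Chase test. Columns are X1, X2, X3, X4, X5, X6, X7; row i has aⱼ where attribute j ∈ Ri, else bᵢⱼ.
Initial tableau (one row per fragment):
  row 1: b11 b12 b13 a4 a5 b16 b17
  row 2: b21 a2 a3 b24 a5 a6 a7
  row 3: a1 b32 a3 b34 a5 b36 b37
No row becomes fully distinguished — the join is lossy.

No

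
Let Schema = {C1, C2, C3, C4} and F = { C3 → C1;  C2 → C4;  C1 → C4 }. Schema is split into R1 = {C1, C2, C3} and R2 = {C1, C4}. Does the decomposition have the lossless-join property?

Yes

Common attributes: R1 ∩ R2 = {C1}.
Closure of {C1}: C1 → C4 applies, adding C4. So (C1)⁺ = {C1, C4}.
This closure contains every attribute of R2, so R1 ∩ R2 → R2. The join is lossless.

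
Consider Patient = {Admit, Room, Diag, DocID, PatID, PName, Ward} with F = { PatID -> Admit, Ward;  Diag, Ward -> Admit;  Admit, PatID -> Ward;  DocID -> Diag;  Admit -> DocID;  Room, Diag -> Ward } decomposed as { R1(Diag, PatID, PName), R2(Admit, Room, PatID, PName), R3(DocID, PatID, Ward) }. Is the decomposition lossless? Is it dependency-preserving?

lossless but not dependency-preserving

Lossless test (chase): Rows 1 and 2 agree on PatID; apply PatID→Admit, Ward and equate their Admit, Ward entries. Rows 1 and 3 agree on PatID; apply PatID→Admit, Ward and equate their Admit, Ward entries. Rows 1 and 2 agree on Admit; apply Admit→DocID and equate their DocID entries. Rows 1 and 3 agree on Admit; apply Admit→DocID and equate their DocID entries. Rows 1 and 2 agree on DocID; apply DocID→Diag and equate their Diag entries. Rows 1 and 3 agree on DocID; apply DocID→Diag and equate their Diag entries. Row 2 is now all distinguished symbols — the join is lossless.
Dependency preservation: the restricted closure of {Diag, Ward} across the fragments never reaches {Admit}, so Diag, Ward → Admit cannot be enforced without a join — not preserved.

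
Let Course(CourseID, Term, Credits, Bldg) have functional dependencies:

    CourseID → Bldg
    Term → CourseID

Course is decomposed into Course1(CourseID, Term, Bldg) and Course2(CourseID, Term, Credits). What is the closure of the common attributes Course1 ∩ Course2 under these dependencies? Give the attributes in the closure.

CourseID, Term, Bldg

Course1 ∩ Course2 = {CourseID, Term}.
CourseID → Bldg applies, adding Bldg
Closure: {CourseID, Term, Bldg}.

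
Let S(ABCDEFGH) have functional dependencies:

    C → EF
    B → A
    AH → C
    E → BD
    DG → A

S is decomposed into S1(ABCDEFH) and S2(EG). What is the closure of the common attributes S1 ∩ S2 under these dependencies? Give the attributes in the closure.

S1 ∩ S2 = {E}.
E → BD applies, adding BD
B → A applies, adding A
Closure: {ABDE}.

ABDE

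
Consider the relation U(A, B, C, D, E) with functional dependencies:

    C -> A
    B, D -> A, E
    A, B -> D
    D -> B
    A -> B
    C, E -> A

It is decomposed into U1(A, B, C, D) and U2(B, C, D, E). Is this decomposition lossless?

Common attributes: U1 ∩ U2 = {B, C, D}.
Closure of {B, C, D}: C → A applies, adding A; B, D → A, E applies, adding E. So (B, C, D)⁺ = {A, B, C, D, E}.
This closure contains every attribute of U1, so U1 ∩ U2 → U1. The join is lossless.

Yes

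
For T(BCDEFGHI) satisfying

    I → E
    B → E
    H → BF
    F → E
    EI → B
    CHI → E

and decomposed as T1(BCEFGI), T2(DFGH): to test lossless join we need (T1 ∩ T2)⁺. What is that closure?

T1 ∩ T2 = {FG}.
F → E applies, adding E
Closure: {EFG}.

EFG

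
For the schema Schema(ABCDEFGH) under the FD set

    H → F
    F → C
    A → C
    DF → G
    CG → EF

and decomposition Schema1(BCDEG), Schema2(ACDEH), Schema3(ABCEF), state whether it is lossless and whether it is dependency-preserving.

lossy and not dependency-preserving

Lossless test (chase): applying each FD to every pair of rows produces no changes in the tableau, so no row becomes fully distinguished — the join is lossy.
Dependency preservation: the restricted closure of {H} across the fragments never reaches {F}, so H → F cannot be enforced without a join — not preserved.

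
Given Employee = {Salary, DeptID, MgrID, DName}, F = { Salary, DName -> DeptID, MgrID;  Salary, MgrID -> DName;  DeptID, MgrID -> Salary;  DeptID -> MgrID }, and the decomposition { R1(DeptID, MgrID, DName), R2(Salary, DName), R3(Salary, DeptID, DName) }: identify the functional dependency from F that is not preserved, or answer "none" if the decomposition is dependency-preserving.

Check Salary, MgrID → DName: no single fragment contains all of {Salary, MgrID, DName}, and the restricted closure of {Salary, MgrID} across the fragments never reaches {DName}.
Salary, DName → DeptID, MgrID is preserved.
DeptID, MgrID → Salary is preserved.
DeptID → MgrID is preserved.

Salary, MgrID -> DName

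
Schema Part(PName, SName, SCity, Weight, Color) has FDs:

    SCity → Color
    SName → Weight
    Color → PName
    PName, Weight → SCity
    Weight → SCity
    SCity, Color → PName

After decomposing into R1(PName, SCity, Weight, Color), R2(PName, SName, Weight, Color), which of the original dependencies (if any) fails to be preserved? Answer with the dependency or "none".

none

SCity → Color lies within R1.
SName → Weight lies within R2.
Color → PName lies within R1.
PName, Weight → SCity lies within R1.
Weight → SCity lies within R1.
SCity, Color → PName lies within R1.
Every dependency is enforceable on the fragments, so the decomposition is dependency-preserving.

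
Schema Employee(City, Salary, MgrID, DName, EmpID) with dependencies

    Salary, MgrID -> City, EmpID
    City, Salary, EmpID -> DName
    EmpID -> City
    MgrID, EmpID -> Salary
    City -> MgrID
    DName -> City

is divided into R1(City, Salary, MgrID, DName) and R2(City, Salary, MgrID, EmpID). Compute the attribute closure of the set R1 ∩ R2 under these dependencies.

City, Salary, MgrID, DName, EmpID

R1 ∩ R2 = {City, Salary, MgrID}.
Salary, MgrID → City, EmpID applies, adding EmpID
City, Salary, EmpID → DName applies, adding DName
Closure: {City, Salary, MgrID, DName, EmpID}.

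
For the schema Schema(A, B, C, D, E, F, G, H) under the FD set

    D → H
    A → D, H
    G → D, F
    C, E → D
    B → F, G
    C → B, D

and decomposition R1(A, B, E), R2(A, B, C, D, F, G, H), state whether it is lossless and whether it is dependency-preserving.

Lossless test: (A, B)⁺ = {A, B, D, F, G, H}, which is a superkey of neither fragment — lossy.
Dependency preservation: C, E → D is not contained in any single fragment, but the restricted closure of its left-hand side across the fragments still reaches the right-hand side; the remaining FDs each lie inside some fragment. All dependencies are preserved.

lossy but dependency-preserving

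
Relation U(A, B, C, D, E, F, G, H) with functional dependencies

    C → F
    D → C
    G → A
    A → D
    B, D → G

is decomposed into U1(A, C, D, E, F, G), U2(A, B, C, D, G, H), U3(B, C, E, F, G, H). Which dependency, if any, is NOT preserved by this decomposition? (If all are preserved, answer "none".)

none

C → F lies within U1.
D → C lies within U1.
G → A lies within U1.
A → D lies within U1.
B, D → G lies within U2.
Every dependency is enforceable on the fragments, so the decomposition is dependency-preserving.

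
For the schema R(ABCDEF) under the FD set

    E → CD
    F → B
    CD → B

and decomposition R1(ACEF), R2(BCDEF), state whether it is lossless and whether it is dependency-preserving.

lossless and dependency-preserving

Lossless test: (CEF)⁺ = {BCDEF}, which contains all of one fragment — lossless.
Dependency preservation: every FD's attributes lie within a single fragment, so each can be enforced locally — preserved.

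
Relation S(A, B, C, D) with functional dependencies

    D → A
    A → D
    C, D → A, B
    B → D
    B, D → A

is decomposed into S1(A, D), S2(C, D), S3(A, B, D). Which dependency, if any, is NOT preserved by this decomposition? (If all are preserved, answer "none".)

C, D → A, B

Check C, D → A, B: no single fragment contains all of {A, B, C, D}, and the restricted closure of {C, D} across the fragments never reaches {A, B}.
D → A is preserved.
A → D is preserved.
B → D is preserved.
B, D → A is preserved.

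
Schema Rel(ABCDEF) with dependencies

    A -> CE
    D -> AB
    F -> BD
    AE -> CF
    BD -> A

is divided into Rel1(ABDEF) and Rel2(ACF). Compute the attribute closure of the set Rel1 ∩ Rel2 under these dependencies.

Rel1 ∩ Rel2 = {AF}.
A → CE applies, adding CE
F → BD applies, adding BD
Closure: {ABCDEF}.

ABCDEF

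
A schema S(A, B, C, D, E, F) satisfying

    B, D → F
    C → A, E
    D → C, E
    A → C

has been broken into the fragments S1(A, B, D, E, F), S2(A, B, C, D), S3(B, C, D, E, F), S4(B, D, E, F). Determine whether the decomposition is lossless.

Chase test. Columns are A, B, C, D, E, F; row i has aⱼ where attribute j ∈ Si, else bᵢⱼ.
Initial tableau (one row per fragment):
  row 1: a1 a2 b13 a4 a5 a6
  row 2: a1 a2 a3 a4 b25 b26
  row 3: b31 a2 a3 a4 a5 a6
  row 4: b41 a2 b43 a4 a5 a6
Rows 1 and 2 agree on B, D; apply B, D→F and equate their F entries.
Rows 2 and 3 agree on C; apply C→A, E and equate their A, E entries.
Rows 1 and 2 agree on D; apply D→C, E and equate their C, E entries.
Rows 1 and 4 agree on D; apply D→C, E and equate their C, E entries.
Rows 1 and 4 agree on C; apply C→A, E and equate their A, E entries.
Row 1 is now all distinguished symbols — the join is lossless.

Yes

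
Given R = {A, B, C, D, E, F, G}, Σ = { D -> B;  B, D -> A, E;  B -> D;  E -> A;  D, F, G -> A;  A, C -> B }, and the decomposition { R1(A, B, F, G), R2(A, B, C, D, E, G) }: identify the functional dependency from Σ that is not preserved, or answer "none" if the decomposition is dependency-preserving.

none

D → B lies within R2.
B, D → A, E lies within R2.
B → D lies within R2.
E → A lies within R2.
D, F, G → A: restricted closure across fragments reaches A.
A, C → B lies within R2.
Every dependency is enforceable on the fragments, so the decomposition is dependency-preserving.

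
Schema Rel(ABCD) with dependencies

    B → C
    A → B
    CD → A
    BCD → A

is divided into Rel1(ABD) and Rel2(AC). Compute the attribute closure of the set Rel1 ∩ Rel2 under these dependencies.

ABC

Rel1 ∩ Rel2 = {A}.
A → B applies, adding B
B → C applies, adding C
Closure: {ABC}.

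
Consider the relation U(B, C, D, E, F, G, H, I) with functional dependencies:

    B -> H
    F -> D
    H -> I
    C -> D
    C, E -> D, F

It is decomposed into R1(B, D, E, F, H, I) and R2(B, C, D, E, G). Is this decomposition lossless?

No

Common attributes: R1 ∩ R2 = {B, D, E}.
Closure of {B, D, E}: B → H applies, adding H; H → I applies, adding I. So (B, D, E)⁺ = {B, D, E, H, I}.
The closure contains neither all of R1 = {B, D, E, F, H, I} nor all of R2 = {B, C, D, E, G}, so the common attributes are not a superkey of either fragment. The join is lossy.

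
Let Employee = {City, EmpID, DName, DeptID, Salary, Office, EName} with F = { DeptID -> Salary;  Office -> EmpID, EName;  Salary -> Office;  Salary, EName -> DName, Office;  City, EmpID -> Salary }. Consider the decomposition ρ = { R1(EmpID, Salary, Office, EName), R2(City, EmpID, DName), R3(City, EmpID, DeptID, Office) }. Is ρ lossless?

Chase test. Columns are City, EmpID, DName, DeptID, Salary, Office, EName; row i has aⱼ where attribute j ∈ Ri, else bᵢⱼ.
Initial tableau (one row per fragment):
  row 1: b11 a2 b13 b14 a5 a6 a7
  row 2: a1 a2 a3 b24 b25 b26 b27
  row 3: a1 a2 b33 a4 b35 a6 b37
Rows 1 and 3 agree on Office; apply Office→EmpID, EName and equate their EmpID, EName entries.
Rows 2 and 3 agree on City, EmpID; apply City, EmpID→Salary and equate their Salary entries.
Rows 2 and 3 agree on Salary; apply Salary→Office and equate their Office entries.
Rows 1 and 2 agree on Office; apply Office→EmpID, EName and equate their EmpID, EName entries.
Rows 2 and 3 agree on Salary, EName; apply Salary, EName→DName, Office and equate their DName, Office entries.
No row becomes fully distinguished — the join is lossy.

No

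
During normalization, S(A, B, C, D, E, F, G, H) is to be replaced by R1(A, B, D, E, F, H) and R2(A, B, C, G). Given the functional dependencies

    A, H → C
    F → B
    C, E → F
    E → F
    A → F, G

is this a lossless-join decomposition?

Common attributes: R1 ∩ R2 = {A, B}.
Closure of {A, B}: A → F, G applies, adding F, G. So (A, B)⁺ = {A, B, F, G}.
The closure contains neither all of R1 = {A, B, D, E, F, H} nor all of R2 = {A, B, C, G}, so the common attributes are not a superkey of either fragment. The join is lossy.

No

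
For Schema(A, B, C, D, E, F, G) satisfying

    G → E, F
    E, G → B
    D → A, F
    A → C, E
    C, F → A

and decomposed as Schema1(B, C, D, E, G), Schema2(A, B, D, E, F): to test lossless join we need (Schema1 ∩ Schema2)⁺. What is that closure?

Schema1 ∩ Schema2 = {B, D, E}.
D → A, F applies, adding A, F
A → C, E applies, adding C
Closure: {A, B, C, D, E, F}.

A, B, C, D, E, F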